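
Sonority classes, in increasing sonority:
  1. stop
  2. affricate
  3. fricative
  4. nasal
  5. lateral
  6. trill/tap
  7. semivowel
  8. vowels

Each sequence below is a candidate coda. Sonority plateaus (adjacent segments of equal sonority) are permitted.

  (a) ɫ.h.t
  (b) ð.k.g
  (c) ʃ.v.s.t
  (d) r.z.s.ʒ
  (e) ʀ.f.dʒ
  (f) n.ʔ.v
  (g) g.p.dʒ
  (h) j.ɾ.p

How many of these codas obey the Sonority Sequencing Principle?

(a) ɫ.h.t: profile 5-3-1 — obeys.
(b) ð.k.g: profile 3-1-1 — obeys.
(c) ʃ.v.s.t: profile 3-3-3-1 — obeys.
(d) r.z.s.ʒ: profile 6-3-3-3 — obeys.
(e) ʀ.f.dʒ: profile 6-3-2 — obeys.
(f) n.ʔ.v: profile 4-1-3 — violates.
(g) g.p.dʒ: profile 1-1-2 — violates.
(h) j.ɾ.p: profile 7-6-1 — obeys.

6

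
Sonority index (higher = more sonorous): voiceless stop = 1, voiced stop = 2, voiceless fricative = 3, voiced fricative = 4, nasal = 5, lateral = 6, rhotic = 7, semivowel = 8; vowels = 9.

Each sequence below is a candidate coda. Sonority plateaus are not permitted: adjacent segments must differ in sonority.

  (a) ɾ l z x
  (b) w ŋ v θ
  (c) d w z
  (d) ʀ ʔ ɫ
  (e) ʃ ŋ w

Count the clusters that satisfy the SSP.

2

(a) 7-6-4-3 → obeys
(b) 8-5-4-3 → obeys
(c) 2-8-4 → violates
(d) 7-1-6 → violates
(e) 3-5-8 → violates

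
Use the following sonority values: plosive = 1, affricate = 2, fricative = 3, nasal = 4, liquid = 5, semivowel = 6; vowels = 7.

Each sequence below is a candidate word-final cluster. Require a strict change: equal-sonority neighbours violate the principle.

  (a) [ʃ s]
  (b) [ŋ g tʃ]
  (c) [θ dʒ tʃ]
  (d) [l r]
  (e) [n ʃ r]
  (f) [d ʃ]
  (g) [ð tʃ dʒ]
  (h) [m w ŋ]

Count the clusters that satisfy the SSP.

0

(a) [ʃ s]: profile 3-3 — violates.
(b) [ŋ g tʃ]: profile 4-1-2 — violates.
(c) [θ dʒ tʃ]: profile 3-2-2 — violates.
(d) [l r]: profile 5-5 — violates.
(e) [n ʃ r]: profile 4-3-5 — violates.
(f) [d ʃ]: profile 1-3 — violates.
(g) [ð tʃ dʒ]: profile 3-2-2 — violates.
(h) [m w ŋ]: profile 4-6-4 — violates.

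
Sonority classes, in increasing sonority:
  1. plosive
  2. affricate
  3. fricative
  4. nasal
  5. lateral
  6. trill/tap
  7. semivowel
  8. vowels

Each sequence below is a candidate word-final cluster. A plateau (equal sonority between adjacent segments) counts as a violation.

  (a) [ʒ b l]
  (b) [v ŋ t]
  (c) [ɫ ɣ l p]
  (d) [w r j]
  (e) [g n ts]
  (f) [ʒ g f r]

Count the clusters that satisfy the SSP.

0

(a) [ʒ b l]: profile 3-1-5 — violates.
(b) [v ŋ t]: profile 3-4-1 — violates.
(c) [ɫ ɣ l p]: profile 5-3-5-1 — violates.
(d) [w r j]: profile 7-6-7 — violates.
(e) [g n ts]: profile 1-4-2 — violates.
(f) [ʒ g f r]: profile 3-1-3-6 — violates.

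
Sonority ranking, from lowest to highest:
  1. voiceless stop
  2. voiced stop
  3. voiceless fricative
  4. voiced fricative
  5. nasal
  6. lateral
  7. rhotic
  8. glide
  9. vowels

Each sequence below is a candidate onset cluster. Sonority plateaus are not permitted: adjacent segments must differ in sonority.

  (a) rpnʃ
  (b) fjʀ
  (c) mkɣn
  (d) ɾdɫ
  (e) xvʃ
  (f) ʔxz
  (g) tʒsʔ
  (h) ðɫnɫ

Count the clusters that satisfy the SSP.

1

(a) sonority 7-1-5-3: ill-formed.
(b) sonority 3-8-7: ill-formed.
(c) sonority 5-1-4-5: ill-formed.
(d) sonority 7-2-6: ill-formed.
(e) sonority 3-4-3: ill-formed.
(f) sonority 1-3-4: well-formed.
(g) sonority 1-4-3-1: ill-formed.
(h) sonority 4-6-5-6: ill-formed.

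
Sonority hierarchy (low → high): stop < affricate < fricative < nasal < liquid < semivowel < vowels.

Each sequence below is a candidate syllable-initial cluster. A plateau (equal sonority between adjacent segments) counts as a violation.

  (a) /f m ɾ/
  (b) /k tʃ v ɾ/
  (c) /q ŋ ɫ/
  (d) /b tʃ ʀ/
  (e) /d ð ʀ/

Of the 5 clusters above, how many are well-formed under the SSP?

5

(a) /f m ɾ/: profile 3-4-5 — obeys.
(b) /k tʃ v ɾ/: profile 1-2-3-5 — obeys.
(c) /q ŋ ɫ/: profile 1-4-5 — obeys.
(d) /b tʃ ʀ/: profile 1-2-5 — obeys.
(e) /d ð ʀ/: profile 1-3-5 — obeys.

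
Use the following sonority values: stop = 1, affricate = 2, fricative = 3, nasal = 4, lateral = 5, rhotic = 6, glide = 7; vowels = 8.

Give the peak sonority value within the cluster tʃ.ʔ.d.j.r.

7

/tʃ/: affricate = 2.
/ʔ/: stop = 1.
/d/: stop = 1.
/j/: glide = 7.
/r/: rhotic = 6.
The maximum is 7.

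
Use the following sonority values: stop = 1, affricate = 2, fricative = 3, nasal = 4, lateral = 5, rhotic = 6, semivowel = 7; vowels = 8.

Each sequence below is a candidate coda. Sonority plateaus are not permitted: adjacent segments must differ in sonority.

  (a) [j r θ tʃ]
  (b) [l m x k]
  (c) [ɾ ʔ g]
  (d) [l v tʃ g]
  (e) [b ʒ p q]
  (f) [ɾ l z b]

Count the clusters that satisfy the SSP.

(a) sonority 7-6-3-2: well-formed.
(b) sonority 5-4-3-1: well-formed.
(c) sonority 6-1-1: ill-formed.
(d) sonority 5-3-2-1: well-formed.
(e) sonority 1-3-1-1: ill-formed.
(f) sonority 6-5-3-1: well-formed.

4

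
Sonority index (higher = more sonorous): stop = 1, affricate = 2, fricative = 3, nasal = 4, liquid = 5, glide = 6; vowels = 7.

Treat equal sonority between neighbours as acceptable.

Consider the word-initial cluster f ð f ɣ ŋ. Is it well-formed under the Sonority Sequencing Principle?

yes

/f/: fricative = 3.
/ð/: fricative = 3.
/f/: fricative = 3.
/ɣ/: fricative = 3.
/ŋ/: nasal = 4.
The profile 3-3-3-3-4 is non-decreasing (plateaus allowed), so the word-initial cluster satisfies the SSP.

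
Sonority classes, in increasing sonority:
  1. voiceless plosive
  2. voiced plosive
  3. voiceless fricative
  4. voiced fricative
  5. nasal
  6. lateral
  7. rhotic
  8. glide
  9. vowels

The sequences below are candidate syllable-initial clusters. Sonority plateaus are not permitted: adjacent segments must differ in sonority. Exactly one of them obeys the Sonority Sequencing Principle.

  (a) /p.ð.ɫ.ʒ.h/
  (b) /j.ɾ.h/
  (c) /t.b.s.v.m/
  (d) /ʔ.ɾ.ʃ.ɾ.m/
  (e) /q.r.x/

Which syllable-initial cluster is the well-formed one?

c

(a) 1-4-6-4-3 → violates
(b) 8-7-3 → violates
(c) 1-2-3-4-5 → obeys
(d) 1-7-3-7-5 → violates
(e) 1-7-3 → violates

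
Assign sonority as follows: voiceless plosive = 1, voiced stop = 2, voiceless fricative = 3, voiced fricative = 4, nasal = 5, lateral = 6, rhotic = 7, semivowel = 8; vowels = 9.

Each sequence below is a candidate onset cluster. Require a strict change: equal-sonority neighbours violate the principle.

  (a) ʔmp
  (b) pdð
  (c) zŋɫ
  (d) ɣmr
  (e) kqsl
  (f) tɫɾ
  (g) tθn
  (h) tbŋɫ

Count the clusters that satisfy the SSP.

6

(a) sonority 1-5-1: ill-formed.
(b) sonority 1-2-4: well-formed.
(c) sonority 4-5-6: well-formed.
(d) sonority 4-5-7: well-formed.
(e) sonority 1-1-3-6: ill-formed.
(f) sonority 1-6-7: well-formed.
(g) sonority 1-3-5: well-formed.
(h) sonority 1-2-5-6: well-formed.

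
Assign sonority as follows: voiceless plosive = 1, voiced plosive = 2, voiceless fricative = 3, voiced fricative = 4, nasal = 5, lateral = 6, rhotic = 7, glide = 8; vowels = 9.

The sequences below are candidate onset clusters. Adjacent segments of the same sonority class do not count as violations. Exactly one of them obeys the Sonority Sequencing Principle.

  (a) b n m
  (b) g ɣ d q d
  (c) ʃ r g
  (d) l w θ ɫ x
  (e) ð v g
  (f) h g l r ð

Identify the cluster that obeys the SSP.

a

(a) b n m: profile 2-5-5 — obeys.
(b) g ɣ d q d: profile 2-4-2-1-2 — violates.
(c) ʃ r g: profile 3-7-2 — violates.
(d) l w θ ɫ x: profile 6-8-3-6-3 — violates.
(e) ð v g: profile 4-4-2 — violates.
(f) h g l r ð: profile 3-2-6-7-4 — violates.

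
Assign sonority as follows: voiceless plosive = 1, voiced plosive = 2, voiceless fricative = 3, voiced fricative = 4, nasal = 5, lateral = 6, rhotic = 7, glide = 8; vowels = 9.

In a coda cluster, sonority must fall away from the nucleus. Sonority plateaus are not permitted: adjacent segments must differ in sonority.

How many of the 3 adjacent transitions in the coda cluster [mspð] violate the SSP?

1

/m/: nasal = 5.
/s/: voiceless fricative = 3.
/p/: voiceless plosive = 1.
/ð/: voiced fricative = 4.
/m/→/s/: 5→3 (falls) — ok.
/s/→/p/: 3→1 (falls) — ok.
/p/→/ð/: 1→4 (does not fall) — violation.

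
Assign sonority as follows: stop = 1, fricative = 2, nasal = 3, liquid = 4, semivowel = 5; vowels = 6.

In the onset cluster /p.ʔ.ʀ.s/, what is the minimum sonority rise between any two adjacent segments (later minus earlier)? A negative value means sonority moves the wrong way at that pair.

-2

/p/ is a stop (sonority 1).
/ʔ/ is a stop (sonority 1).
/ʀ/ is a liquid (sonority 4).
/s/ is a fricative (sonority 2).
/p/→/ʔ/: change +0.
/ʔ/→/ʀ/: change +3.
/ʀ/→/s/: change -2.
Minimum = -2.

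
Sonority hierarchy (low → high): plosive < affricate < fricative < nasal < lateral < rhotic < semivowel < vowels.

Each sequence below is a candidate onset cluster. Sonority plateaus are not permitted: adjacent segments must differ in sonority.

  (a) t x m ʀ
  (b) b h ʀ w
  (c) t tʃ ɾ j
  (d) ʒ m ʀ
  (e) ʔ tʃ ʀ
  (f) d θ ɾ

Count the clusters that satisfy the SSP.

(a) t x m ʀ: profile 1-3-4-6 — obeys.
(b) b h ʀ w: profile 1-3-6-7 — obeys.
(c) t tʃ ɾ j: profile 1-2-6-7 — obeys.
(d) ʒ m ʀ: profile 3-4-6 — obeys.
(e) ʔ tʃ ʀ: profile 1-2-6 — obeys.
(f) d θ ɾ: profile 1-3-6 — obeys.

6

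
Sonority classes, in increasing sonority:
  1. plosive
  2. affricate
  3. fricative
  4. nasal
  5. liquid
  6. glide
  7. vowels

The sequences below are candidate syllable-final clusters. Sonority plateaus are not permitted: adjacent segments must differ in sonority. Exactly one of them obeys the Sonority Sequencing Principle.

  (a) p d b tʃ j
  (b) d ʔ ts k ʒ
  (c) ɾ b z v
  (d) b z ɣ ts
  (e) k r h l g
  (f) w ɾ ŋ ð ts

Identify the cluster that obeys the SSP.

f

(a) 1-1-1-2-6 → violates
(b) 1-1-2-1-3 → violates
(c) 5-1-3-3 → violates
(d) 1-3-3-2 → violates
(e) 1-5-3-5-1 → violates
(f) 6-5-4-3-2 → obeys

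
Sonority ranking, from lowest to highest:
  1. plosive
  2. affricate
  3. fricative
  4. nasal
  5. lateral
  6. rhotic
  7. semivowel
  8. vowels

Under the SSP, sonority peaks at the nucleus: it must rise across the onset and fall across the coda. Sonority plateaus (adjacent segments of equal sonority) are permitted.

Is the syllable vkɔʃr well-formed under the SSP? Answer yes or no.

Onset: /v/ is a fricative (sonority 3), /k/ is a plosive (sonority 1); then the nucleus /ɔ/ (sonority 8).
Onset profile 3-1-8 — does not rise throughout.
Coda: /ʃ/ is a fricative (sonority 3), /r/ is a rhotic (sonority 6).
Coda profile 8-3-6 — does not fall throughout.

no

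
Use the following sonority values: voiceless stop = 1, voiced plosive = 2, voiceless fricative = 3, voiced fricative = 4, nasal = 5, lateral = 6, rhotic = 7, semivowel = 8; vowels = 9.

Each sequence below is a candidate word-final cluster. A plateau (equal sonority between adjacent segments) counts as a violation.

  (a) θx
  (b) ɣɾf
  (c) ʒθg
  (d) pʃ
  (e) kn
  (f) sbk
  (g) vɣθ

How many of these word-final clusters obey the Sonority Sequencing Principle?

(a) sonority 3-3: ill-formed.
(b) sonority 4-7-3: ill-formed.
(c) sonority 4-3-2: well-formed.
(d) sonority 1-3: ill-formed.
(e) sonority 1-5: ill-formed.
(f) sonority 3-2-1: well-formed.
(g) sonority 4-4-3: ill-formed.

2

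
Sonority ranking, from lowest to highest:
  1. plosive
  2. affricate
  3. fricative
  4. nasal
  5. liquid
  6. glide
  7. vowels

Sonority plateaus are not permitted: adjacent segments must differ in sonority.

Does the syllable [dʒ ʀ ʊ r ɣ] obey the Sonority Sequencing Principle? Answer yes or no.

yes

Onset: /dʒ/ is an affricate (sonority 2), /ʀ/ is a liquid (sonority 5); then the nucleus /ʊ/ (sonority 7).
Onset profile 2-5-7 — rises to the nucleus.
Coda: /r/ is a liquid (sonority 5), /ɣ/ is a fricative (sonority 3).
Coda profile 7-5-3 — falls from the nucleus.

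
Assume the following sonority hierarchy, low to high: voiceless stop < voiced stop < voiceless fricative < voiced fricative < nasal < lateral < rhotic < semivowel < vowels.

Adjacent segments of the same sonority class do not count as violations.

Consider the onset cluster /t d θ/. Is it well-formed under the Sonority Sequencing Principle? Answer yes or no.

/t/ — voiceless stop, sonority 1.
/d/ — voiced stop, sonority 2.
/θ/ — voiceless fricative, sonority 3.
The profile 1-2-3 strictly rises, so the onset cluster satisfies the SSP.

yes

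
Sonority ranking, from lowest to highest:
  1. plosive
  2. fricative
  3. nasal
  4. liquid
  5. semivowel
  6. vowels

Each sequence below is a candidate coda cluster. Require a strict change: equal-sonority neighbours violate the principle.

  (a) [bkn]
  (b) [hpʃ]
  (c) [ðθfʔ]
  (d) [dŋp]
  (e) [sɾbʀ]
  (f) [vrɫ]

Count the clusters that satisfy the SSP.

0

(a) [bkn]: profile 1-1-3 — violates.
(b) [hpʃ]: profile 2-1-2 — violates.
(c) [ðθfʔ]: profile 2-2-2-1 — violates.
(d) [dŋp]: profile 1-3-1 — violates.
(e) [sɾbʀ]: profile 2-4-1-4 — violates.
(f) [vrɫ]: profile 2-4-4 — violates.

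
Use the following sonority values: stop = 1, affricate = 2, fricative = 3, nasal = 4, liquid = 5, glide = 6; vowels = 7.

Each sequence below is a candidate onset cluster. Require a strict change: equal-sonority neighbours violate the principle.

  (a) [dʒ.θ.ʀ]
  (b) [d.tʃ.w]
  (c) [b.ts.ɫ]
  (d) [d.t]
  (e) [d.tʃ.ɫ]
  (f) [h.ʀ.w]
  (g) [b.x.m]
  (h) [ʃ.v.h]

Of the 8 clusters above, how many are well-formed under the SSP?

(a) 2-3-5 → obeys
(b) 1-2-6 → obeys
(c) 1-2-5 → obeys
(d) 1-1 → violates
(e) 1-2-5 → obeys
(f) 3-5-6 → obeys
(g) 1-3-4 → obeys
(h) 3-3-3 → violates

6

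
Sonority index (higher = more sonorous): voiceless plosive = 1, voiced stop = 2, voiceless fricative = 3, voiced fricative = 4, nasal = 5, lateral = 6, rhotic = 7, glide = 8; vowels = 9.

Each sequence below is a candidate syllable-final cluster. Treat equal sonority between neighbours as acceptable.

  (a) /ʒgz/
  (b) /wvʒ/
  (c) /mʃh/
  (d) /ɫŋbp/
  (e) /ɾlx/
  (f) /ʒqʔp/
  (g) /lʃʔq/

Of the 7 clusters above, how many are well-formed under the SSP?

(a) /ʒgz/: profile 4-2-4 — violates.
(b) /wvʒ/: profile 8-4-4 — obeys.
(c) /mʃh/: profile 5-3-3 — obeys.
(d) /ɫŋbp/: profile 6-5-2-1 — obeys.
(e) /ɾlx/: profile 7-6-3 — obeys.
(f) /ʒqʔp/: profile 4-1-1-1 — obeys.
(g) /lʃʔq/: profile 6-3-1-1 — obeys.

6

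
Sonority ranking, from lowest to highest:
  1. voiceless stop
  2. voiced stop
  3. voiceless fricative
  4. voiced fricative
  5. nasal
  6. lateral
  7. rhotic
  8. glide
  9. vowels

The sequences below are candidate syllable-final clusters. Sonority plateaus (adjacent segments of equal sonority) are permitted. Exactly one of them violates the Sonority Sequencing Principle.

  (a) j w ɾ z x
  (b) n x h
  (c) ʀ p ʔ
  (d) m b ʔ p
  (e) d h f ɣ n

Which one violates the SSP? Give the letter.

(a) sonority 8-8-7-4-3: well-formed.
(b) sonority 5-3-3: well-formed.
(c) sonority 7-1-1: well-formed.
(d) sonority 5-2-1-1: well-formed.
(e) sonority 2-3-3-4-5: ill-formed.

e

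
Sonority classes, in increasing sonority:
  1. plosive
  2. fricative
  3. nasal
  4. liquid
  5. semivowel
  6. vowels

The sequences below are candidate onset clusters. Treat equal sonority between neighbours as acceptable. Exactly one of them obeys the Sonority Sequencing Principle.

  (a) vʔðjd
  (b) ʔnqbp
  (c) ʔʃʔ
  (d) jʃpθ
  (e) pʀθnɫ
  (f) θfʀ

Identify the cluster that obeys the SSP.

(a) sonority 2-1-2-5-1: ill-formed.
(b) sonority 1-3-1-1-1: ill-formed.
(c) sonority 1-2-1: ill-formed.
(d) sonority 5-2-1-2: ill-formed.
(e) sonority 1-4-2-3-4: ill-formed.
(f) sonority 2-2-4: well-formed.

f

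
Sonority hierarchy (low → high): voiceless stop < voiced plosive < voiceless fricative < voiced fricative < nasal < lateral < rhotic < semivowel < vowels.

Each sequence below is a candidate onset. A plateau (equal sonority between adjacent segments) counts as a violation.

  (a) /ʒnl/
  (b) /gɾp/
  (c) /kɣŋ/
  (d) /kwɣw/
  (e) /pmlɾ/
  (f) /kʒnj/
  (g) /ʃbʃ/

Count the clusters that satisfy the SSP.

(a) 4-5-6 → obeys
(b) 2-7-1 → violates
(c) 1-4-5 → obeys
(d) 1-8-4-8 → violates
(e) 1-5-6-7 → obeys
(f) 1-4-5-8 → obeys
(g) 3-2-3 → violates

4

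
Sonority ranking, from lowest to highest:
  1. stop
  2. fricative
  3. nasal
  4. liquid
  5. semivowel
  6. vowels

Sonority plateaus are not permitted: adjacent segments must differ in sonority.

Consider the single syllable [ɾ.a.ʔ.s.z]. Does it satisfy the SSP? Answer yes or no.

no

Onset: /ɾ/ is a liquid (sonority 4); then the nucleus /a/ (sonority 6).
Onset profile 4-6 — rises to the nucleus.
Coda: /ʔ/ is a stop (sonority 1), /s/ is a fricative (sonority 2), /z/ is a fricative (sonority 2).
Coda profile 6-1-2-2 — does not strictly fall throughout.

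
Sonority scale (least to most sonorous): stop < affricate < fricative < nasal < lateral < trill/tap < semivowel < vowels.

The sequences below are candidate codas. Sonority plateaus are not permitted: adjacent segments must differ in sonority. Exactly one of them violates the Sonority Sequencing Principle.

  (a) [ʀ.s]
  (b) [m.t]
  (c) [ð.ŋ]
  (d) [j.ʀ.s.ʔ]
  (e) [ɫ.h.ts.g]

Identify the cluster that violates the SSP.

c

(a) [ʀ.s]: profile 6-3 — obeys.
(b) [m.t]: profile 4-1 — obeys.
(c) [ð.ŋ]: profile 3-4 — violates.
(d) [j.ʀ.s.ʔ]: profile 7-6-3-1 — obeys.
(e) [ɫ.h.ts.g]: profile 5-3-2-1 — obeys.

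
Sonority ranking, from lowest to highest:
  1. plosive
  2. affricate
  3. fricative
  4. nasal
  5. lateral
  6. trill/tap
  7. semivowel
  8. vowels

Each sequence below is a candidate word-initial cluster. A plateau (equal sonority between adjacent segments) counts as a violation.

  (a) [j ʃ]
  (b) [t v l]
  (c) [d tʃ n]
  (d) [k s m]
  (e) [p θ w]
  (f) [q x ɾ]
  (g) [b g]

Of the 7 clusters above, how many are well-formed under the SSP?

(a) 7-3 → violates
(b) 1-3-5 → obeys
(c) 1-2-4 → obeys
(d) 1-3-4 → obeys
(e) 1-3-7 → obeys
(f) 1-3-6 → obeys
(g) 1-1 → violates

5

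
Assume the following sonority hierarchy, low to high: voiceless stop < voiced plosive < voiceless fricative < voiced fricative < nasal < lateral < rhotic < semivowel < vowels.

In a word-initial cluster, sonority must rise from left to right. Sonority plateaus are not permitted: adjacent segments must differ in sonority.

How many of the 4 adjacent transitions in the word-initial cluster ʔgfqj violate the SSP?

/ʔ/: voiceless stop = 1.
/g/: voiced plosive = 2.
/f/: voiceless fricative = 3.
/q/: voiceless stop = 1.
/j/: semivowel = 8.
/ʔ/→/g/: 1→2 (rises) — ok.
/g/→/f/: 2→3 (rises) — ok.
/f/→/q/: 3→1 (does not rise) — violation.
/q/→/j/: 1→8 (rises) — ok.

1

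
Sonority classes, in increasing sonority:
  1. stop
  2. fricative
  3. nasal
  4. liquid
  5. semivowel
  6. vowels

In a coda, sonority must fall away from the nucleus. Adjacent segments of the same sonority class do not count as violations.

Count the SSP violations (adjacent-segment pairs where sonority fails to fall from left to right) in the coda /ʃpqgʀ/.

1

/ʃ/ is a fricative (sonority 2).
/p/ is a stop (sonority 1).
/q/ is a stop (sonority 1).
/g/ is a stop (sonority 1).
/ʀ/ is a liquid (sonority 4).
/ʃ/→/p/: 2→1 (falls) — ok.
/p/→/q/: 1→1 (plateau, allowed) — ok.
/q/→/g/: 1→1 (plateau, allowed) — ok.
/g/→/ʀ/: 1→4 (does not fall) — violation.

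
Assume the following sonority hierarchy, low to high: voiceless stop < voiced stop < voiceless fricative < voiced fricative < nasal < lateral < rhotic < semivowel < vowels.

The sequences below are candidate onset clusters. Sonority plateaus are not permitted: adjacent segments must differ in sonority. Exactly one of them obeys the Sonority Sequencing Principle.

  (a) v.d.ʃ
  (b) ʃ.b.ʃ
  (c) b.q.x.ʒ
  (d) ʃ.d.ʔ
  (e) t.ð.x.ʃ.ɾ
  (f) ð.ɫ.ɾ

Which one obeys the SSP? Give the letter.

f

(a) 4-2-3 → violates
(b) 3-2-3 → violates
(c) 2-1-3-4 → violates
(d) 3-2-1 → violates
(e) 1-4-3-3-7 → violates
(f) 4-6-7 → obeys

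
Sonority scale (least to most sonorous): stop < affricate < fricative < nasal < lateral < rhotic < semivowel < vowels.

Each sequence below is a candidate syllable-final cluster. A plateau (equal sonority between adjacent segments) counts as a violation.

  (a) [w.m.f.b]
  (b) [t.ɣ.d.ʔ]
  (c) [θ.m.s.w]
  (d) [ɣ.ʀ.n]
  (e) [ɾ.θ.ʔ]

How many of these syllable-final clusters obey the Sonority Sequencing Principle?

2

(a) sonority 7-4-3-1: well-formed.
(b) sonority 1-3-1-1: ill-formed.
(c) sonority 3-4-3-7: ill-formed.
(d) sonority 3-6-4: ill-formed.
(e) sonority 6-3-1: well-formed.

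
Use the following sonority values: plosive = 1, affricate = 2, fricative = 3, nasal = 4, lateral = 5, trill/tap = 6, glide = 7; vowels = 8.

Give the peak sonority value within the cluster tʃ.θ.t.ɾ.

/tʃ/ is an affricate (sonority 2).
/θ/ is a fricative (sonority 3).
/t/ is a plosive (sonority 1).
/ɾ/ is a trill/tap (sonority 6).
The maximum is 6.

6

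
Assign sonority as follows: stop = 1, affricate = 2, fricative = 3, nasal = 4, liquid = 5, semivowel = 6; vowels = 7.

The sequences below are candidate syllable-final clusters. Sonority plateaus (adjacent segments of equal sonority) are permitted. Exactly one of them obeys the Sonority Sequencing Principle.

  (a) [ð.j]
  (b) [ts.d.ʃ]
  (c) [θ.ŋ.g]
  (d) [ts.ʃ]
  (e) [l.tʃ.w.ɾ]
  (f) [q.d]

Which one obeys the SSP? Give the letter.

(a) [ð.j]: profile 3-6 — violates.
(b) [ts.d.ʃ]: profile 2-1-3 — violates.
(c) [θ.ŋ.g]: profile 3-4-1 — violates.
(d) [ts.ʃ]: profile 2-3 — violates.
(e) [l.tʃ.w.ɾ]: profile 5-2-6-5 — violates.
(f) [q.d]: profile 1-1 — obeys.

f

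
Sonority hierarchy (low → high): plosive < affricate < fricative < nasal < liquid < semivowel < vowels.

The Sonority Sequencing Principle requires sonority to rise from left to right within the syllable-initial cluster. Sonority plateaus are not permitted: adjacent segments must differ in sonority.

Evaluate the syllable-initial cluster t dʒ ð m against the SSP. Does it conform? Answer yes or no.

yes

/t/: plosive = 1.
/dʒ/: affricate = 2.
/ð/: fricative = 3.
/m/: nasal = 4.
The profile 1-2-3-4 strictly rises, so the syllable-initial cluster satisfies the SSP.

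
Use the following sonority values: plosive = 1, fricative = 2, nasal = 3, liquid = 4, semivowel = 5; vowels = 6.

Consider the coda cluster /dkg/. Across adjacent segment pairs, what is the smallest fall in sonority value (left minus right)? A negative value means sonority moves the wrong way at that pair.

0

/d/ — plosive, sonority 1.
/k/ — plosive, sonority 1.
/g/ — plosive, sonority 1.
/d/→/k/: change +0.
/k/→/g/: change +0.
Minimum = 0.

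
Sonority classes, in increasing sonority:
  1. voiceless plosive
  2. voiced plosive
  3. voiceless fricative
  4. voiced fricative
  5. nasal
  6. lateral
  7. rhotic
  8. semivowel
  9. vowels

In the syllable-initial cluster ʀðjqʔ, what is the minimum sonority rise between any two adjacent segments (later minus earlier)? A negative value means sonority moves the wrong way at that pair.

-7

/ʀ/ — rhotic, sonority 7.
/ð/ — voiced fricative, sonority 4.
/j/ — semivowel, sonority 8.
/q/ — voiceless plosive, sonority 1.
/ʔ/ — voiceless plosive, sonority 1.
/ʀ/→/ð/: change -3.
/ð/→/j/: change +4.
/j/→/q/: change -7.
/q/→/ʔ/: change +0.
Minimum = -7.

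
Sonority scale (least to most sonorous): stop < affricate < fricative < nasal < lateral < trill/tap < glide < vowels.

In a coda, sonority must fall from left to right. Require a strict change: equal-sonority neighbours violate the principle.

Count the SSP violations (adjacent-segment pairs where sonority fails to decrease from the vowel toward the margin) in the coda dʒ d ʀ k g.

2

/dʒ/: affricate = 2.
/d/: stop = 1.
/ʀ/: trill/tap = 6.
/k/: stop = 1.
/g/: stop = 1.
/dʒ/→/d/: 2→1 (falls) — ok.
/d/→/ʀ/: 1→6 (does not fall) — violation.
/ʀ/→/k/: 6→1 (falls) — ok.
/k/→/g/: 1→1 (plateau) — violation.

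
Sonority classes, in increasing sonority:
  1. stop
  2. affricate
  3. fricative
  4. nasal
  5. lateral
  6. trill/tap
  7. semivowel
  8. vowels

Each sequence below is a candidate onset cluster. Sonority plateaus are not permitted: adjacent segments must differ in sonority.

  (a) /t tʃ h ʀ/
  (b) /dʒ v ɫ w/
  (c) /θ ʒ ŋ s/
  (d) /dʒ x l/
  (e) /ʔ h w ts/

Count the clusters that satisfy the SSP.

3

(a) sonority 1-2-3-6: well-formed.
(b) sonority 2-3-5-7: well-formed.
(c) sonority 3-3-4-3: ill-formed.
(d) sonority 2-3-5: well-formed.
(e) sonority 1-3-7-2: ill-formed.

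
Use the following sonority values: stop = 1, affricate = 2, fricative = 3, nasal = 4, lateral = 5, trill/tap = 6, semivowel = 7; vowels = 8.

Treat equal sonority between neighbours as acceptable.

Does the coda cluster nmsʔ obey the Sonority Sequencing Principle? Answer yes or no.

/n/ is a nasal (sonority 4).
/m/ is a nasal (sonority 4).
/s/ is a fricative (sonority 3).
/ʔ/ is a stop (sonority 1).
The profile 4-4-3-1 is non-increasing (plateaus allowed), so the coda cluster satisfies the SSP.

yes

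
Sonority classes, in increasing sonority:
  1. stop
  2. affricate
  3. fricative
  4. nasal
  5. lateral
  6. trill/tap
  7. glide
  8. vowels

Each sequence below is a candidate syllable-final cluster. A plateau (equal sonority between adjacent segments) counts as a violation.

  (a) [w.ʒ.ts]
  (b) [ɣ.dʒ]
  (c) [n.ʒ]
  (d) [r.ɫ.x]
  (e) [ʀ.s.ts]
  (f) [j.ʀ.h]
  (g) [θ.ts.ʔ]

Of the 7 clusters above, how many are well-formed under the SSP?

7

(a) sonority 7-3-2: well-formed.
(b) sonority 3-2: well-formed.
(c) sonority 4-3: well-formed.
(d) sonority 6-5-3: well-formed.
(e) sonority 6-3-2: well-formed.
(f) sonority 7-6-3: well-formed.
(g) sonority 3-2-1: well-formed.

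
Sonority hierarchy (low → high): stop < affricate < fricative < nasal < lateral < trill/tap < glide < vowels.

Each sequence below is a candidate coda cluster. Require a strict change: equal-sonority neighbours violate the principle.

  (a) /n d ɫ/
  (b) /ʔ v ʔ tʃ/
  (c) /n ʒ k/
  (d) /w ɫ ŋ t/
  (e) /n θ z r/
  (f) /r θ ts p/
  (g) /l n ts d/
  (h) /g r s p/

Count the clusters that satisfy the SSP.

4

(a) /n d ɫ/: profile 4-1-5 — violates.
(b) /ʔ v ʔ tʃ/: profile 1-3-1-2 — violates.
(c) /n ʒ k/: profile 4-3-1 — obeys.
(d) /w ɫ ŋ t/: profile 7-5-4-1 — obeys.
(e) /n θ z r/: profile 4-3-3-6 — violates.
(f) /r θ ts p/: profile 6-3-2-1 — obeys.
(g) /l n ts d/: profile 5-4-2-1 — obeys.
(h) /g r s p/: profile 1-6-3-1 — violates.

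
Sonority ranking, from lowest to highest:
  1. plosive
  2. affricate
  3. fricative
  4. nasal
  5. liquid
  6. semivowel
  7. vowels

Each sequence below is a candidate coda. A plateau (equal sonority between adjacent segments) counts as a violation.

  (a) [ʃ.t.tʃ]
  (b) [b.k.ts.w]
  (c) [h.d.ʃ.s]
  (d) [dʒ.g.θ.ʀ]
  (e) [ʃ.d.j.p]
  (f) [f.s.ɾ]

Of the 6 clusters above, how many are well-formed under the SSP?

0

(a) 3-1-2 → violates
(b) 1-1-2-6 → violates
(c) 3-1-3-3 → violates
(d) 2-1-3-5 → violates
(e) 3-1-6-1 → violates
(f) 3-3-5 → violates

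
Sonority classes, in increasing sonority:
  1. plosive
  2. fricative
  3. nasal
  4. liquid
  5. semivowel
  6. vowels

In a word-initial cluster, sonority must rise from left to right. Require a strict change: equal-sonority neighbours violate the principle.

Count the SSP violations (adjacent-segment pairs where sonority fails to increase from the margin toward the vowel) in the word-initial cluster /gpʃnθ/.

2

/g/: plosive = 1.
/p/: plosive = 1.
/ʃ/: fricative = 2.
/n/: nasal = 3.
/θ/: fricative = 2.
/g/→/p/: 1→1 (plateau) — violation.
/p/→/ʃ/: 1→2 (rises) — ok.
/ʃ/→/n/: 2→3 (rises) — ok.
/n/→/θ/: 3→2 (does not rise) — violation.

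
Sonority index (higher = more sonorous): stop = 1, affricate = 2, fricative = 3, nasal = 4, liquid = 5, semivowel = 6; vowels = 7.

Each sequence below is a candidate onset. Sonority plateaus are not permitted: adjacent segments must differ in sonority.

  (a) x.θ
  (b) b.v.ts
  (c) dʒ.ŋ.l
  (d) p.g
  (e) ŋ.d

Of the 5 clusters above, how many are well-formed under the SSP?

(a) sonority 3-3: ill-formed.
(b) sonority 1-3-2: ill-formed.
(c) sonority 2-4-5: well-formed.
(d) sonority 1-1: ill-formed.
(e) sonority 4-1: ill-formed.

1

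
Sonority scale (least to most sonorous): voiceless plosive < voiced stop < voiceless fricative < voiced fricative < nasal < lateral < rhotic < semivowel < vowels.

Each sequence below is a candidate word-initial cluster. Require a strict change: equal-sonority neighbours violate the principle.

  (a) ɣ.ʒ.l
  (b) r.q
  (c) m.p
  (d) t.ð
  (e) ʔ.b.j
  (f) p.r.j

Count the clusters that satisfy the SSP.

3

(a) 4-4-6 → violates
(b) 7-1 → violates
(c) 5-1 → violates
(d) 1-4 → obeys
(e) 1-2-8 → obeys
(f) 1-7-8 → obeys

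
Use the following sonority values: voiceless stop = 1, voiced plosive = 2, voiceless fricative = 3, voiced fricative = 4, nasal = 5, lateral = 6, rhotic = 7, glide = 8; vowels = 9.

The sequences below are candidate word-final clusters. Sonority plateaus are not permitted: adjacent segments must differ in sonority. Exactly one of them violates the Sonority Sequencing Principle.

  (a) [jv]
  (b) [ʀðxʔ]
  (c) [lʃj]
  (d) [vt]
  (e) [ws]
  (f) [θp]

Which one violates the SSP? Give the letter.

c

(a) sonority 8-4: well-formed.
(b) sonority 7-4-3-1: well-formed.
(c) sonority 6-3-8: ill-formed.
(d) sonority 4-1: well-formed.
(e) sonority 8-3: well-formed.
(f) sonority 3-1: well-formed.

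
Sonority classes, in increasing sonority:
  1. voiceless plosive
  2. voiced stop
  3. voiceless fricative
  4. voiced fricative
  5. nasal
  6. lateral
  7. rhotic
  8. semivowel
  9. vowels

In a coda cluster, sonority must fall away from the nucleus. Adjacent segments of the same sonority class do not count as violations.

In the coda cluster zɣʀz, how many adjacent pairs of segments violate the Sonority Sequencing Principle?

/z/ — voiced fricative, sonority 4.
/ɣ/ — voiced fricative, sonority 4.
/ʀ/ — rhotic, sonority 7.
/z/ — voiced fricative, sonority 4.
/z/→/ɣ/: 4→4 (plateau, allowed) — ok.
/ɣ/→/ʀ/: 4→7 (does not fall) — violation.
/ʀ/→/z/: 7→4 (falls) — ok.

1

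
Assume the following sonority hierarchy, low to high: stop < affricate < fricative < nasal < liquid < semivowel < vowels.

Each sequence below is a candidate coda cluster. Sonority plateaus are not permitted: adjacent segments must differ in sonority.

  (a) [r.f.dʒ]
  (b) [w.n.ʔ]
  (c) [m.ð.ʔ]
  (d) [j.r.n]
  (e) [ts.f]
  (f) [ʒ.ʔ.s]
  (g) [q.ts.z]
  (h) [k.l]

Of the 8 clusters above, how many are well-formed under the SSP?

(a) sonority 5-3-2: well-formed.
(b) sonority 6-4-1: well-formed.
(c) sonority 4-3-1: well-formed.
(d) sonority 6-5-4: well-formed.
(e) sonority 2-3: ill-formed.
(f) sonority 3-1-3: ill-formed.
(g) sonority 1-2-3: ill-formed.
(h) sonority 1-5: ill-formed.

4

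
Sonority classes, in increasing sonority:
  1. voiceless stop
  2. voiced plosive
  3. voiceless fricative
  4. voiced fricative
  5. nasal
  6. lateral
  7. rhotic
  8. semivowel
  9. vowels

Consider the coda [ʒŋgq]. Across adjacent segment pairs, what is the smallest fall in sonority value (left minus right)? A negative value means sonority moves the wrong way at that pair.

/ʒ/: voiced fricative = 4.
/ŋ/: nasal = 5.
/g/: voiced plosive = 2.
/q/: voiceless stop = 1.
/ʒ/→/ŋ/: change -1.
/ŋ/→/g/: change +3.
/g/→/q/: change +1.
Minimum = -1.

-1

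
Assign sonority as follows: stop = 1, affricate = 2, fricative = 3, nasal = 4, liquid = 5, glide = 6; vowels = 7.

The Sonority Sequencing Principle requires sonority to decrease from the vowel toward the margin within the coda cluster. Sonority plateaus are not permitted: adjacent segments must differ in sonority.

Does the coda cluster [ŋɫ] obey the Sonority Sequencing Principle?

/ŋ/: nasal = 4.
/ɫ/: liquid = 5.
The profile is 4-5. Between /ŋ/ (4) and /ɫ/ (5) sonority does not fall, so the cluster violates the SSP.

no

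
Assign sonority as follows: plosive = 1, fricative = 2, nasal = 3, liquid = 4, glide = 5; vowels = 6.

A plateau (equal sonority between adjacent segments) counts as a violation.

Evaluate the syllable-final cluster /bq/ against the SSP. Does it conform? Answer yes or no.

no

/b/ — plosive, sonority 1.
/q/ — plosive, sonority 1.
The profile is 1-1. Between /b/ (1) and /q/ (1) sonority does not fall, so the cluster violates the SSP.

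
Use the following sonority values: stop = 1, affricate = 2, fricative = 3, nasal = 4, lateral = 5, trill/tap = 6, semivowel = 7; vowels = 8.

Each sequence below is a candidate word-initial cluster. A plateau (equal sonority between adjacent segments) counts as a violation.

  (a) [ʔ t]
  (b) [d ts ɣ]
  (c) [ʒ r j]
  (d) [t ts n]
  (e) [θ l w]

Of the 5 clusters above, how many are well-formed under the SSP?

4

(a) 1-1 → violates
(b) 1-2-3 → obeys
(c) 3-6-7 → obeys
(d) 1-2-4 → obeys
(e) 3-5-7 → obeys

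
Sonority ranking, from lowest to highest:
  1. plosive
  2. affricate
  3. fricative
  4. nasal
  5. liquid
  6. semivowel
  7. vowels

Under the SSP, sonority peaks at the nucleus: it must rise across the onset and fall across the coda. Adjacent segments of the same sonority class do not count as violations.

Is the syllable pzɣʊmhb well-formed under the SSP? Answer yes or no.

Onset: /p/ is a plosive (sonority 1), /z/ is a fricative (sonority 3), /ɣ/ is a fricative (sonority 3); then the nucleus /ʊ/ (sonority 7).
Onset profile 1-3-3-7 — rises to the nucleus.
Coda: /m/ is a nasal (sonority 4), /h/ is a fricative (sonority 3), /b/ is a plosive (sonority 1).
Coda profile 7-4-3-1 — falls from the nucleus.

yes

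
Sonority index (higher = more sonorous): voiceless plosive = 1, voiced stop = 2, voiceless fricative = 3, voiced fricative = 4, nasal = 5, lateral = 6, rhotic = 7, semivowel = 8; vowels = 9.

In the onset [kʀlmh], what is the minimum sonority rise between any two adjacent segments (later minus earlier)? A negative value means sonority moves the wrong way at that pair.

/k/ — voiceless plosive, sonority 1.
/ʀ/ — rhotic, sonority 7.
/l/ — lateral, sonority 6.
/m/ — nasal, sonority 5.
/h/ — voiceless fricative, sonority 3.
/k/→/ʀ/: change +6.
/ʀ/→/l/: change -1.
/l/→/m/: change -1.
/m/→/h/: change -2.
Minimum = -2.

-2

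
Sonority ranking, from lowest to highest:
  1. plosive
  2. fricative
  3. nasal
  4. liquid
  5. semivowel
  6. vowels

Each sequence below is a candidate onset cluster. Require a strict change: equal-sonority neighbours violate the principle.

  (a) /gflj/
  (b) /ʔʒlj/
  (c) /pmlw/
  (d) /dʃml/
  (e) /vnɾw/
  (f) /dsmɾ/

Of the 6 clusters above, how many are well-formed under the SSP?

(a) sonority 1-2-4-5: well-formed.
(b) sonority 1-2-4-5: well-formed.
(c) sonority 1-3-4-5: well-formed.
(d) sonority 1-2-3-4: well-formed.
(e) sonority 2-3-4-5: well-formed.
(f) sonority 1-2-3-4: well-formed.

6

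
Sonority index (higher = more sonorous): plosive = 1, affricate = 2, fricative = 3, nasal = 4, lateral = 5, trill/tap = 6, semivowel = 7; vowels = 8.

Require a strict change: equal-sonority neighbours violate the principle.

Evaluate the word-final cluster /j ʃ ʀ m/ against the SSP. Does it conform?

/j/ is a semivowel (sonority 7).
/ʃ/ is a fricative (sonority 3).
/ʀ/ is a trill/tap (sonority 6).
/m/ is a nasal (sonority 4).
The profile is 7-3-6-4. Between /ʃ/ (3) and /ʀ/ (6) sonority does not fall, so the cluster violates the SSP.

no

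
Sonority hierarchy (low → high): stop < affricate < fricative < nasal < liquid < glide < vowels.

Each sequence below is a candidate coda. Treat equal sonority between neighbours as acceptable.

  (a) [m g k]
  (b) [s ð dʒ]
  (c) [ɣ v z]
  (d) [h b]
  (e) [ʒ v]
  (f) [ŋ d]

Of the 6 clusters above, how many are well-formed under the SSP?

(a) 4-1-1 → obeys
(b) 3-3-2 → obeys
(c) 3-3-3 → obeys
(d) 3-1 → obeys
(e) 3-3 → obeys
(f) 4-1 → obeys

6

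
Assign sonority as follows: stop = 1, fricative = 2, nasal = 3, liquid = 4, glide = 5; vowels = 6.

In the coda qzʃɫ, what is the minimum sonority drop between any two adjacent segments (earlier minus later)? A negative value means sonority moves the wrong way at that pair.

-2

/q/ is a stop (sonority 1).
/z/ is a fricative (sonority 2).
/ʃ/ is a fricative (sonority 2).
/ɫ/ is a liquid (sonority 4).
/q/→/z/: change -1.
/z/→/ʃ/: change +0.
/ʃ/→/ɫ/: change -2.
Minimum = -2.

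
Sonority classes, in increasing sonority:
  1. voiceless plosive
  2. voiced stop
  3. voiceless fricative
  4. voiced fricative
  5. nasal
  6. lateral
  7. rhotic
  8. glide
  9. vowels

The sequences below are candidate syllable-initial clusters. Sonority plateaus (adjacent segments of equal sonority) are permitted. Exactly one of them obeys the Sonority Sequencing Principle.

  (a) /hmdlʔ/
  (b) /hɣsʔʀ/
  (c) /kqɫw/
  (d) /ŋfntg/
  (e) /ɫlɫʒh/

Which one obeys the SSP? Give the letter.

(a) /hmdlʔ/: profile 3-5-2-6-1 — violates.
(b) /hɣsʔʀ/: profile 3-4-3-1-7 — violates.
(c) /kqɫw/: profile 1-1-6-8 — obeys.
(d) /ŋfntg/: profile 5-3-5-1-2 — violates.
(e) /ɫlɫʒh/: profile 6-6-6-4-3 — violates.

c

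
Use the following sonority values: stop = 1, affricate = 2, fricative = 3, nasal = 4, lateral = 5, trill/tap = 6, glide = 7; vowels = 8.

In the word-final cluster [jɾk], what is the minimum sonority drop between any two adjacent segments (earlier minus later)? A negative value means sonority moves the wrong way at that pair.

/j/ is a glide (sonority 7).
/ɾ/ is a trill/tap (sonority 6).
/k/ is a stop (sonority 1).
/j/→/ɾ/: change +1.
/ɾ/→/k/: change +5.
Minimum = 1.

1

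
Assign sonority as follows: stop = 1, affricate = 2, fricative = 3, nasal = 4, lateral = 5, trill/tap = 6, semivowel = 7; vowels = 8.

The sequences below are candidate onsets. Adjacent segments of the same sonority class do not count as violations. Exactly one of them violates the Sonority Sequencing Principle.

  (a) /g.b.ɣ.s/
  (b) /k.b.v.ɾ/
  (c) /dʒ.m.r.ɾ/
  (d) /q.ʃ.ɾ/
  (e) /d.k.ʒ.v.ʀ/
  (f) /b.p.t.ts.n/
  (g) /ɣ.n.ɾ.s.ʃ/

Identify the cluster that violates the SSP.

(a) sonority 1-1-3-3: well-formed.
(b) sonority 1-1-3-6: well-formed.
(c) sonority 2-4-6-6: well-formed.
(d) sonority 1-3-6: well-formed.
(e) sonority 1-1-3-3-6: well-formed.
(f) sonority 1-1-1-2-4: well-formed.
(g) sonority 3-4-6-3-3: ill-formed.

g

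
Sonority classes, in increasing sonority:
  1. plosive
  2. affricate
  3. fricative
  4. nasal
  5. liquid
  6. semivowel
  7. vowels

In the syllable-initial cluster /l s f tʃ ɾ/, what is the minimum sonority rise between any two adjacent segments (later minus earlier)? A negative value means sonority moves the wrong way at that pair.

/l/: liquid = 5.
/s/: fricative = 3.
/f/: fricative = 3.
/tʃ/: affricate = 2.
/ɾ/: liquid = 5.
/l/→/s/: change -2.
/s/→/f/: change +0.
/f/→/tʃ/: change -1.
/tʃ/→/ɾ/: change +3.
Minimum = -2.

-2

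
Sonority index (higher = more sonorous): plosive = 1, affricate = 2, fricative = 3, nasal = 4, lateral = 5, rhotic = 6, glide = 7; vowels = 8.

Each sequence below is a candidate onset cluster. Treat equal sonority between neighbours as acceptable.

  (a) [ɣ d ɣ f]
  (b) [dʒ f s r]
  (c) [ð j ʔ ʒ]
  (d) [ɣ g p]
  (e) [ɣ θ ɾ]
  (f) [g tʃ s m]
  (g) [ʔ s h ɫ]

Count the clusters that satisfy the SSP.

(a) [ɣ d ɣ f]: profile 3-1-3-3 — violates.
(b) [dʒ f s r]: profile 2-3-3-6 — obeys.
(c) [ð j ʔ ʒ]: profile 3-7-1-3 — violates.
(d) [ɣ g p]: profile 3-1-1 — violates.
(e) [ɣ θ ɾ]: profile 3-3-6 — obeys.
(f) [g tʃ s m]: profile 1-2-3-4 — obeys.
(g) [ʔ s h ɫ]: profile 1-3-3-5 — obeys.

4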